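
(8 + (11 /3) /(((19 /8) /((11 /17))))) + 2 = 10658 /969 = 11.00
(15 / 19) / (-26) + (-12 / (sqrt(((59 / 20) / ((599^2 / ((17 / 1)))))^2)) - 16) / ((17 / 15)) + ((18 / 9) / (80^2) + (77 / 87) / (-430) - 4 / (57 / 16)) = -3820131680100650503 / 50417870006400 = -75769.40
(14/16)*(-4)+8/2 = 1/2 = 0.50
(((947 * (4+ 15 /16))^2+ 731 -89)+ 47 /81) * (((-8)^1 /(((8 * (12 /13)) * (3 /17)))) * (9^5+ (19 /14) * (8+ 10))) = -7928826049889.33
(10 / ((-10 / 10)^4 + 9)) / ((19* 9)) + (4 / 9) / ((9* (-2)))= -0.02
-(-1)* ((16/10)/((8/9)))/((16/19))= 171/80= 2.14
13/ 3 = 4.33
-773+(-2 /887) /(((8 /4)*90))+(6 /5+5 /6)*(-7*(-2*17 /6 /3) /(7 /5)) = -753.80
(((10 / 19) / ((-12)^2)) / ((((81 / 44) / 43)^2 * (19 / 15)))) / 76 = 5593225 / 270011394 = 0.02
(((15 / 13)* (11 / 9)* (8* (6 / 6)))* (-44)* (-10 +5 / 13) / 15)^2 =234256000000 / 2313441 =101258.69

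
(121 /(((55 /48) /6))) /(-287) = -3168 /1435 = -2.21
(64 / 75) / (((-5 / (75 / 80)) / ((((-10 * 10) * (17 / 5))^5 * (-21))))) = -15266302464000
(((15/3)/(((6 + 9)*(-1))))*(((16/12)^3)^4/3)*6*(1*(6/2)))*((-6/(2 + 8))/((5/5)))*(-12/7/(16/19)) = -159383552/2066715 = -77.12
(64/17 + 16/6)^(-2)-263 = -28291991/107584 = -262.98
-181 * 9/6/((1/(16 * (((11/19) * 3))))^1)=-143352/19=-7544.84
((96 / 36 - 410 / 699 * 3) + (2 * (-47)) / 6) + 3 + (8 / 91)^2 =-22675028 / 1929473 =-11.75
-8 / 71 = -0.11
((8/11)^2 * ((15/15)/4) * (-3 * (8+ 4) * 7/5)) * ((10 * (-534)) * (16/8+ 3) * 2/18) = 2392320/121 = 19771.24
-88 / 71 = -1.24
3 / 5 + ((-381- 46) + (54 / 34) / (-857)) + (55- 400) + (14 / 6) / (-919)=-154923971291 / 200833665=-771.40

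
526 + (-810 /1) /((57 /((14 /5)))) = 9238 /19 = 486.21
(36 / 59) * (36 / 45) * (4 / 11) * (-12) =-2.13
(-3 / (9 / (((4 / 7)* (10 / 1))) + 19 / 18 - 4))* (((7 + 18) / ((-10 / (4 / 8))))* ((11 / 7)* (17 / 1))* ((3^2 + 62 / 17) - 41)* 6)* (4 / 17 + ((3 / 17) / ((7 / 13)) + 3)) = 18209188800 / 410669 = 44340.31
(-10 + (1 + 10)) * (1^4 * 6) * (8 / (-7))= -48 / 7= -6.86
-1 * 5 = -5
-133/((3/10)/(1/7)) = -63.33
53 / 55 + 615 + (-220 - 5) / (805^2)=878151143 / 1425655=615.96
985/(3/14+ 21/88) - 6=605086/279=2168.77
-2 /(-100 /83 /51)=4233 /50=84.66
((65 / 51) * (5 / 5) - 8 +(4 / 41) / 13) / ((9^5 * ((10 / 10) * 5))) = -36523 / 1605128967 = -0.00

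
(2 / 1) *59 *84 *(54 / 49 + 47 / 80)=1172271 / 70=16746.73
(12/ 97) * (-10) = -120/ 97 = -1.24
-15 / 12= -5 / 4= -1.25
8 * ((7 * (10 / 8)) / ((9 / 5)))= 350 / 9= 38.89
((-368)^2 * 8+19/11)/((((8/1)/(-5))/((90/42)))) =-893799825/616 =-1450973.74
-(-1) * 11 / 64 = 11 / 64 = 0.17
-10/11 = -0.91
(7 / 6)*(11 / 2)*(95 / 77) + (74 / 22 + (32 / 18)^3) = 542051 / 32076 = 16.90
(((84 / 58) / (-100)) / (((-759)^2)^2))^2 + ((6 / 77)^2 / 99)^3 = 0.00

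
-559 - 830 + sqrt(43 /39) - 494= -1883 + sqrt(1677) /39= -1881.95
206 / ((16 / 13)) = 1339 / 8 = 167.38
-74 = -74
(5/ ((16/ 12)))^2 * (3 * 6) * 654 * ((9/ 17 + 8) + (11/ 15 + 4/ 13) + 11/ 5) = 1722493755/ 884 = 1948522.35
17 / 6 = 2.83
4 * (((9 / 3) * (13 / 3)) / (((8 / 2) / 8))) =104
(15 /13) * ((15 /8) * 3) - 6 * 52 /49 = 627 /5096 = 0.12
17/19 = 0.89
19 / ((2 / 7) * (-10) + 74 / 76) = -5054 / 501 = -10.09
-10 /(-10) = 1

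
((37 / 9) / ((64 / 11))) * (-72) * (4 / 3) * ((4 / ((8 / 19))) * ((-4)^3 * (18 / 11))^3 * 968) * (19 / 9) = 1512629600256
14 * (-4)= -56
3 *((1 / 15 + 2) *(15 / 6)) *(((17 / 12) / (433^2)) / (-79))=-527 / 355479144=-0.00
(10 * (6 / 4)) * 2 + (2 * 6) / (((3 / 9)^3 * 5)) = 474 / 5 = 94.80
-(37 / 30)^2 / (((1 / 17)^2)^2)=-114340249 / 900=-127044.72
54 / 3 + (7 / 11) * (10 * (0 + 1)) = 268 / 11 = 24.36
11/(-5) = -11/5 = -2.20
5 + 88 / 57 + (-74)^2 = 312505 / 57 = 5482.54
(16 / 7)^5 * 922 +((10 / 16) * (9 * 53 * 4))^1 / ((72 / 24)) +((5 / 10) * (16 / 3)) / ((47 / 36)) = 91509205267 / 1579858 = 57922.42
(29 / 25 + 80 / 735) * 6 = 9326 / 1225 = 7.61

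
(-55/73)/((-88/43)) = 215/584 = 0.37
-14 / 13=-1.08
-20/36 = -5/9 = -0.56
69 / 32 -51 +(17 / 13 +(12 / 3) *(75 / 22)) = -155125 / 4576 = -33.90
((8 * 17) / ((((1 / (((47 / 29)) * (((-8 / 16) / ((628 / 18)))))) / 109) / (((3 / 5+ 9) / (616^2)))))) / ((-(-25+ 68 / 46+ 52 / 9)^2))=100757580993 / 3641840802406730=0.00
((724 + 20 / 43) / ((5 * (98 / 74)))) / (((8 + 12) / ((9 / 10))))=1296702 / 263375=4.92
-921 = -921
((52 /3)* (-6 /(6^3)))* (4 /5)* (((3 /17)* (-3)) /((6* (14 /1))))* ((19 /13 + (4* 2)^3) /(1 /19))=8455 /357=23.68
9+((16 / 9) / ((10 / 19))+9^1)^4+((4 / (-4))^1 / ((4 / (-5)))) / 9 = 385167668629 / 16402500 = 23482.25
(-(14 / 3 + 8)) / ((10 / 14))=-266 / 15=-17.73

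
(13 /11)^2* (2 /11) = 338 /1331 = 0.25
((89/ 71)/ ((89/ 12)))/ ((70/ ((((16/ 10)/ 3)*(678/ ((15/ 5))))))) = 3616/ 12425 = 0.29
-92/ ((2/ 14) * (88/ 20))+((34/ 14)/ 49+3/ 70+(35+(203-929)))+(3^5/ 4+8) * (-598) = -41949.77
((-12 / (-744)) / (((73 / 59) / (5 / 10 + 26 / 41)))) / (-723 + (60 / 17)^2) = -17051 / 819471428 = -0.00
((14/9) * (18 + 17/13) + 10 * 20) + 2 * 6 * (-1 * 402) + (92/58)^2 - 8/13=-451845434/98397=-4592.07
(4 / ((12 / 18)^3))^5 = 14348907 / 32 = 448403.34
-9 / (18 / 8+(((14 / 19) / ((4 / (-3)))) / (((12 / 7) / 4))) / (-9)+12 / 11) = -67716 / 26215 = -2.58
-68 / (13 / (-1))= 68 / 13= 5.23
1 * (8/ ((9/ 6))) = 16/ 3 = 5.33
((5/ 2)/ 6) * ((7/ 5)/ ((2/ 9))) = 21/ 8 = 2.62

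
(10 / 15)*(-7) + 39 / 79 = -989 / 237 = -4.17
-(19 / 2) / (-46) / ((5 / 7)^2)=931 / 2300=0.40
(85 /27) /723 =85 /19521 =0.00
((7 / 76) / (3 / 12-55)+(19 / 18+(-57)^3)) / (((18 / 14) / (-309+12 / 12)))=4984135292906 / 112347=44363759.54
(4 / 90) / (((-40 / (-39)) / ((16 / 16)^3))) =13 / 300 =0.04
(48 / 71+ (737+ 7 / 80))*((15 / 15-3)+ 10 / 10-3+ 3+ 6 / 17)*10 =-4773.76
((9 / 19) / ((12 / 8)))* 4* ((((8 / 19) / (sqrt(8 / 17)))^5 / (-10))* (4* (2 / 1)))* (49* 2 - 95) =-10653696* sqrt(34) / 235229405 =-0.26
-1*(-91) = 91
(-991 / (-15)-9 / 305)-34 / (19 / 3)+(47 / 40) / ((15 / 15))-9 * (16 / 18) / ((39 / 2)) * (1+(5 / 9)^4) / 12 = 2199540791693 / 35587651320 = 61.81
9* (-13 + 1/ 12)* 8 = -930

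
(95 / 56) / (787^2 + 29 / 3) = 285 / 104055616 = 0.00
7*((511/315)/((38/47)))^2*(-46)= -1895253521/1462050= -1296.30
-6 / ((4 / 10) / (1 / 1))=-15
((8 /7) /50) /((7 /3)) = 12 /1225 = 0.01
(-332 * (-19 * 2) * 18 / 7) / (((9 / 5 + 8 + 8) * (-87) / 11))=-230.44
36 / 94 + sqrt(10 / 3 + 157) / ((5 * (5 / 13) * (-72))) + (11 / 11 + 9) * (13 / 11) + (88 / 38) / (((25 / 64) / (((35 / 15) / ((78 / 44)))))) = 574771388 / 28732275-13 * sqrt(1443) / 5400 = 19.91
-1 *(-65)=65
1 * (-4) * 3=-12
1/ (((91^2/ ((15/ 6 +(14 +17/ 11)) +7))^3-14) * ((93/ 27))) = 501852453/ 62482251022129358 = 0.00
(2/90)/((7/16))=16/315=0.05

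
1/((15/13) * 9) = 13/135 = 0.10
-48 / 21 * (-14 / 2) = 16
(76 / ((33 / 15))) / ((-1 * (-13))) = 380 / 143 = 2.66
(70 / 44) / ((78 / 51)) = 595 / 572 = 1.04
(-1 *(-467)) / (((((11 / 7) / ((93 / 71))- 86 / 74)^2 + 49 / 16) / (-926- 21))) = -4105369651306896 / 28442070337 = -144341.45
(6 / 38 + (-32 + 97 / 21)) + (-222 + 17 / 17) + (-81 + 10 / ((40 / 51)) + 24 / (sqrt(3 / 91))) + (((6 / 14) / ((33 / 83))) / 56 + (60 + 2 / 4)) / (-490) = -38129041523 / 120434160 + 8 * sqrt(273) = -184.41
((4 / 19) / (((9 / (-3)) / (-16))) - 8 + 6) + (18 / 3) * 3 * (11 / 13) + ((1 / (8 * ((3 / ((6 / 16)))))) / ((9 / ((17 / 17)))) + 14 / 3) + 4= 3275383 / 142272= 23.02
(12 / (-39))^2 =16 / 169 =0.09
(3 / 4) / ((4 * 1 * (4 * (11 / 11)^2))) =3 / 64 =0.05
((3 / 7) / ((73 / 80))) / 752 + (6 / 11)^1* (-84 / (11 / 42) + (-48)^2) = 3143731047 / 2906057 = 1081.79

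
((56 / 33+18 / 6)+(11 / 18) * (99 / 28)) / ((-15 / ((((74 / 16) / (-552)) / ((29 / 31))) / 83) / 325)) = 1416545 / 88349184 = 0.02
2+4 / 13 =30 / 13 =2.31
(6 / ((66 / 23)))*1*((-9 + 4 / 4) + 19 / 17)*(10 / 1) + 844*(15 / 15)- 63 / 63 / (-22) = 261853 / 374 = 700.14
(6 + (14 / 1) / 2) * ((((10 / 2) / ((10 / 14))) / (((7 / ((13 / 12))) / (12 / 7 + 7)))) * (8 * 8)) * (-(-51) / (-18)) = -1402024 / 63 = -22254.35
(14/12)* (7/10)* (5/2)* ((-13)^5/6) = -18193357/144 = -126342.76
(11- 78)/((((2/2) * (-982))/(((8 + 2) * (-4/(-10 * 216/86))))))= 0.11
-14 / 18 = -7 / 9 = -0.78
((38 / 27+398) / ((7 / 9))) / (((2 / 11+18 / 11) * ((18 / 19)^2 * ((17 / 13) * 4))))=17396951 / 289170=60.16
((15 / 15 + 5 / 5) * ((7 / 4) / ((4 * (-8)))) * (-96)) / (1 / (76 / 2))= 399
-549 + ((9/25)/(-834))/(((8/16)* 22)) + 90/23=-958453719/1758350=-545.09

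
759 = 759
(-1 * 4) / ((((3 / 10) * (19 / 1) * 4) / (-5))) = 0.88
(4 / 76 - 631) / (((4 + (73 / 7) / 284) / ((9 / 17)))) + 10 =-72.75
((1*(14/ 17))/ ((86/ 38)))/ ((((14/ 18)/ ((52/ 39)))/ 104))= 47424/ 731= 64.88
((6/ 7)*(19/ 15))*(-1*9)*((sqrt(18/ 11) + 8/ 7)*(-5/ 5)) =2736/ 245 + 1026*sqrt(22)/ 385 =23.67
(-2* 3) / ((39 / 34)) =-68 / 13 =-5.23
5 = 5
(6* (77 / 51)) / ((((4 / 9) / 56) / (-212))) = -4113648 / 17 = -241979.29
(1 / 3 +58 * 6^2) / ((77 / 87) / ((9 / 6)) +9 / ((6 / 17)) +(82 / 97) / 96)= 80.02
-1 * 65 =-65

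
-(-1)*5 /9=5 /9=0.56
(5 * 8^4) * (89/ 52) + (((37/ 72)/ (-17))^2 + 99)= 684617009989/ 19476288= 35151.31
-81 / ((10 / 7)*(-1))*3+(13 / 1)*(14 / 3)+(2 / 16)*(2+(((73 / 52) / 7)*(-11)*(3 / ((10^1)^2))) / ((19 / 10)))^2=26546167454803 / 114794534400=231.25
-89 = -89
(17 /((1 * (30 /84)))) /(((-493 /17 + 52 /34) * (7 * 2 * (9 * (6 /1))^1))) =-289 /126090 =-0.00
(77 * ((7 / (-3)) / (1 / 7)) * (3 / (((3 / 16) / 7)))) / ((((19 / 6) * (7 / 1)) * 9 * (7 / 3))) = -17248 / 57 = -302.60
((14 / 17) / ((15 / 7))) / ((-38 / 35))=-343 / 969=-0.35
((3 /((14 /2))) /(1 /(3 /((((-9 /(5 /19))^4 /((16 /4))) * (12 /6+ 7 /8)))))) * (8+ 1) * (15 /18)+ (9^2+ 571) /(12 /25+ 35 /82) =718.99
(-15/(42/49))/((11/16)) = -280/11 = -25.45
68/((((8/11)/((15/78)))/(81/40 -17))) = -112013/416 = -269.26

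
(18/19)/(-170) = -0.01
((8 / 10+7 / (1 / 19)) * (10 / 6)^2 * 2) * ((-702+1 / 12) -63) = -10234585 / 18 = -568588.06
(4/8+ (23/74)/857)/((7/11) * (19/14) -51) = -349052/34975027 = -0.01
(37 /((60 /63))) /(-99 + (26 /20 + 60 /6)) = -777 /1754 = -0.44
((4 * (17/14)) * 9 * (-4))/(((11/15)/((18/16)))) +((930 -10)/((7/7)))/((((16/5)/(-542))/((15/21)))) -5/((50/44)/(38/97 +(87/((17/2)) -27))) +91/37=-374153221559/3355715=-111497.32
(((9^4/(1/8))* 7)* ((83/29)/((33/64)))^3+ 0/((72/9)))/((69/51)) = 34675075955294208/746620457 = 46442708.11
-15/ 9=-5/ 3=-1.67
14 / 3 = 4.67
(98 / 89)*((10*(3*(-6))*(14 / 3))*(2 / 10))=-16464 / 89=-184.99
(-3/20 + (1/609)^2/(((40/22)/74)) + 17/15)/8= 7294807/59340960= 0.12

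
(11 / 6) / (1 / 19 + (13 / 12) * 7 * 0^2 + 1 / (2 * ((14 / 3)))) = 2926 / 255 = 11.47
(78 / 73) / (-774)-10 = -10.00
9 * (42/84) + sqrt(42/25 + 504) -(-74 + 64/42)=7 * sqrt(258)/5 + 3233/42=99.46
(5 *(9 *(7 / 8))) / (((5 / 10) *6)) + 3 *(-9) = -111 / 8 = -13.88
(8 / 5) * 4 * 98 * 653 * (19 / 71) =38908352 / 355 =109600.99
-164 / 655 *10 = -2.50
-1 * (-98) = 98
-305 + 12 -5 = -298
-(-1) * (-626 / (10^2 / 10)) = -313 / 5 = -62.60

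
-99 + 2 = -97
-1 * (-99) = 99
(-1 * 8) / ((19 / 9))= -72 / 19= -3.79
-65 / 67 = -0.97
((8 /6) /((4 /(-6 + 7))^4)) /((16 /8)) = 0.00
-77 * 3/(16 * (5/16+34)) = -77/183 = -0.42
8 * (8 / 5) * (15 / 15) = 12.80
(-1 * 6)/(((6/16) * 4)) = -4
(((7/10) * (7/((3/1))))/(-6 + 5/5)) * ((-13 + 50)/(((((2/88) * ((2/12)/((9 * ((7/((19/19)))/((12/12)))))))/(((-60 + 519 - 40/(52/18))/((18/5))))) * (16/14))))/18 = -628344101/520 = -1208354.04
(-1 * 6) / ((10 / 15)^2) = -27 / 2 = -13.50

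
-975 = -975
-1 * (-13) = 13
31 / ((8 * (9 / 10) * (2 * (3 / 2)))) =155 / 108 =1.44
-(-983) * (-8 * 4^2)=-125824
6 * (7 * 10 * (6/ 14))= 180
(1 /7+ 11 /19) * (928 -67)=11808 /19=621.47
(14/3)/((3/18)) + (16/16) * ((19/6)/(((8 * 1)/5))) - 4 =1247/48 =25.98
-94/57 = -1.65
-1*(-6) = 6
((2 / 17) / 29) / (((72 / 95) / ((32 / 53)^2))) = 24320 / 12463533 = 0.00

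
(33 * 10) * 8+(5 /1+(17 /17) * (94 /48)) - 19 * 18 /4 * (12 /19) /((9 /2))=63239 /24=2634.96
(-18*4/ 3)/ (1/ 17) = -408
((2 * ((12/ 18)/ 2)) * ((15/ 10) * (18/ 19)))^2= 324/ 361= 0.90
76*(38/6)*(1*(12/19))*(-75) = -22800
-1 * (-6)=6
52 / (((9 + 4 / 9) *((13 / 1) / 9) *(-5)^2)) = 324 / 2125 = 0.15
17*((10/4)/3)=85/6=14.17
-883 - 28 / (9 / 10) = -8227 / 9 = -914.11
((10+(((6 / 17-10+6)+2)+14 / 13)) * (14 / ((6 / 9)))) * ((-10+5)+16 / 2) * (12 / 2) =787752 / 221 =3564.49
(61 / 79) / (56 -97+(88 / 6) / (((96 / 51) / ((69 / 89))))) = -43432 / 1966389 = -0.02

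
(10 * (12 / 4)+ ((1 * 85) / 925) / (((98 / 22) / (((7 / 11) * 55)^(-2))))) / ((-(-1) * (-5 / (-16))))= 5330222992 / 55523125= 96.00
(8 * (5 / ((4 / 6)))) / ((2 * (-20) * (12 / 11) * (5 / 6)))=-33 / 20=-1.65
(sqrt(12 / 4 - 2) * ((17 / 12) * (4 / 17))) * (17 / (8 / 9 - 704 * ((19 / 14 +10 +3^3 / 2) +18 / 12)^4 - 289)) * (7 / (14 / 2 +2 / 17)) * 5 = -72858345 / 888354668823589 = -0.00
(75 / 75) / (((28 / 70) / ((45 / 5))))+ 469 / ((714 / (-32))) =151 / 102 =1.48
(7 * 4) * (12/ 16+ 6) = 189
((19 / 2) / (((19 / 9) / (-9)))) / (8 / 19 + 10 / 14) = -35.67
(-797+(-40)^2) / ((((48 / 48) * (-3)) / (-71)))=57013 / 3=19004.33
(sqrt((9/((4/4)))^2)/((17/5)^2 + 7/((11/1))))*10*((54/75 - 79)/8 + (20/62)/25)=-232485/3224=-72.11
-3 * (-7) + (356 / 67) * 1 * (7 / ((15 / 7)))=38549 / 1005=38.36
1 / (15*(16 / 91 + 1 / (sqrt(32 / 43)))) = -46592 / 5218365 + 33124*sqrt(86) / 5218365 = 0.05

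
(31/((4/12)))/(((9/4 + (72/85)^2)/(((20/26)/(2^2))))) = 2239750/371631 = 6.03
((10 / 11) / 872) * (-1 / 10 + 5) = 49 / 9592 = 0.01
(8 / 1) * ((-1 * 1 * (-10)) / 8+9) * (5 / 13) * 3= 1230 / 13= 94.62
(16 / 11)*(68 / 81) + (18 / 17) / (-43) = 1.20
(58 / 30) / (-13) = -29 / 195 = -0.15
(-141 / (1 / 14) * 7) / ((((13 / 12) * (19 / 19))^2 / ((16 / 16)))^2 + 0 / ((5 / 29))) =-286530048 / 28561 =-10032.21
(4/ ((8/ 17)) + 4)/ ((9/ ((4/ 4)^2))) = 25/ 18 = 1.39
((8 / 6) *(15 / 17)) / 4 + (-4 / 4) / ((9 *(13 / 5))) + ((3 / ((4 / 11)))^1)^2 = 2174021 / 31824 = 68.31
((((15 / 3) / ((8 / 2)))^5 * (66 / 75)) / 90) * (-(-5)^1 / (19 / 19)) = 1375 / 9216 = 0.15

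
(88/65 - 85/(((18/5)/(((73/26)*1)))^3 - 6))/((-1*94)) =-285319703209/1156375654980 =-0.25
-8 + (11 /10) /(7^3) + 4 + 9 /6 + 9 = 11153 /1715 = 6.50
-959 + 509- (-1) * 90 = -360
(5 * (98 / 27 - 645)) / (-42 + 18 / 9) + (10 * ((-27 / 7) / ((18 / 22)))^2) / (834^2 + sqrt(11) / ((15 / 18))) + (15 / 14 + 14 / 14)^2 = 300341347309836883 / 3555916396033176 - 9075 * sqrt(11) / 16462575907561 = 84.46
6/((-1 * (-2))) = 3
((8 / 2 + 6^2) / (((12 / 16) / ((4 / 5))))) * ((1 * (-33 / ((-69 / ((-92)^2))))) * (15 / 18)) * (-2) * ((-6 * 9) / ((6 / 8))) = 20725760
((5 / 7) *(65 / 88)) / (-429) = -25 / 20328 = -0.00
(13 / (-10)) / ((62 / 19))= -247 / 620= -0.40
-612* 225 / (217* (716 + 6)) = -68850 / 78337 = -0.88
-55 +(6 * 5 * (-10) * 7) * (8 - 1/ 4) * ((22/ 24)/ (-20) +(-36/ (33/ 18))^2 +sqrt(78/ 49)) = -12147884745/ 1936 - 2325 * sqrt(78) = -6295267.70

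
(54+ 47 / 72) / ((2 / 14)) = 27545 / 72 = 382.57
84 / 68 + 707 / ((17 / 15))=10626 / 17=625.06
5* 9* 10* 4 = 1800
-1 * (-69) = 69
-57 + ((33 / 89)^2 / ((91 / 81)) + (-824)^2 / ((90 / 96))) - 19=7829793511171 / 10812165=724165.19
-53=-53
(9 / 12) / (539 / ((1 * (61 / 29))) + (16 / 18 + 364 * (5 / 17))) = 27999 / 13596076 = 0.00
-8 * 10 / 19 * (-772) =61760 / 19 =3250.53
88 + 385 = 473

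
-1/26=-0.04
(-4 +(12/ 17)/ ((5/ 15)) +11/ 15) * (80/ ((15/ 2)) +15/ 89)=-847649/ 68085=-12.45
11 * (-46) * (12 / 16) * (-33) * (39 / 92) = 42471 / 8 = 5308.88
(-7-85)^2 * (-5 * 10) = -423200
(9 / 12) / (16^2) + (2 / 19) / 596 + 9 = 26099501 / 2898944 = 9.00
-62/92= -0.67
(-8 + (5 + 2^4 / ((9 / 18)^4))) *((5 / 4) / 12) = 1265 / 48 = 26.35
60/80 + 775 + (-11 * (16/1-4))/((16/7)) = 718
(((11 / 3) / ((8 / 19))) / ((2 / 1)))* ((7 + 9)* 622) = 129998 / 3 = 43332.67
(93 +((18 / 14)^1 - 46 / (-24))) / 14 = 8081 / 1176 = 6.87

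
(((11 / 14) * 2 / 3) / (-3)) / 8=-11 / 504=-0.02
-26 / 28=-0.93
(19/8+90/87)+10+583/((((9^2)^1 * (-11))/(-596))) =7580407/18792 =403.38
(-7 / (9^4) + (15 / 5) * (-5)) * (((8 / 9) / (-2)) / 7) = 393688 / 413343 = 0.95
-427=-427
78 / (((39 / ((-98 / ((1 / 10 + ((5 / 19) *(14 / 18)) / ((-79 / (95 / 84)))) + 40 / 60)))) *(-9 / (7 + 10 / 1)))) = 15793680 / 32581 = 484.75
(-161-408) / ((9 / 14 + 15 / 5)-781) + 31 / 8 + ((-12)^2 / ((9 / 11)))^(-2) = 4.61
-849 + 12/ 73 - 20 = -63425/ 73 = -868.84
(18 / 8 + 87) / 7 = 51 / 4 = 12.75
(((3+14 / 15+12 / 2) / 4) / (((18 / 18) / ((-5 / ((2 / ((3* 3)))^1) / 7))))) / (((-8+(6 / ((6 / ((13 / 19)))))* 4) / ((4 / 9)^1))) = 2831 / 4200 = 0.67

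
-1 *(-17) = 17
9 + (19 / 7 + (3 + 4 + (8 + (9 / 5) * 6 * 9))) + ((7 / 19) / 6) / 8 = 3955589 / 31920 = 123.92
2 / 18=1 / 9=0.11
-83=-83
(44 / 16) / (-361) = -11 / 1444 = -0.01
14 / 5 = 2.80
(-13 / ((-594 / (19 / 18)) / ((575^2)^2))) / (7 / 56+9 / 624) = 18112346545.76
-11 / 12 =-0.92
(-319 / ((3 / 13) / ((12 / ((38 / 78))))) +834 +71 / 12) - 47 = -7582399 / 228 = -33256.14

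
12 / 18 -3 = -7 / 3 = -2.33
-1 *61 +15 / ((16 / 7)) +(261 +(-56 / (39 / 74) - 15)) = 53231 / 624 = 85.31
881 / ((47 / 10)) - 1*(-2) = 8904 / 47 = 189.45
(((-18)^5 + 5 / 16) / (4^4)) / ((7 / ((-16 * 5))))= 151165415 / 1792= 84355.70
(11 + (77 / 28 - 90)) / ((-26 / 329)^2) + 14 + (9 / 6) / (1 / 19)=-32898585 / 2704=-12166.64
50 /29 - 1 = 0.72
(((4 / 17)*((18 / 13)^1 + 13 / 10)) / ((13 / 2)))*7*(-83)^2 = 67319308 / 14365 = 4686.34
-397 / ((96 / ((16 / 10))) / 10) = -397 / 6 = -66.17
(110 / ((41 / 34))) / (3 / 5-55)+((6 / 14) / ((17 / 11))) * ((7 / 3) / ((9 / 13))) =-18623 / 25092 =-0.74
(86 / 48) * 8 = 43 / 3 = 14.33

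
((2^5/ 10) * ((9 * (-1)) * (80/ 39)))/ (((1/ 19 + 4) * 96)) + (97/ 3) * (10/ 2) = 485029/ 3003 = 161.51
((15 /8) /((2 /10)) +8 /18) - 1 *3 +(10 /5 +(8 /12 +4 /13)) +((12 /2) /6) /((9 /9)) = 10103 /936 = 10.79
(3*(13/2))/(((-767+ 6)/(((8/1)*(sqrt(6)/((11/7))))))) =-1092*sqrt(6)/8371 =-0.32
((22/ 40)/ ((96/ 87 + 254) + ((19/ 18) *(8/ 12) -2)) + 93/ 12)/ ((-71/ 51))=-785703909/ 141099010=-5.57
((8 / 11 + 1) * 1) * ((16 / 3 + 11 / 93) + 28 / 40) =36233 / 3410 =10.63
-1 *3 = -3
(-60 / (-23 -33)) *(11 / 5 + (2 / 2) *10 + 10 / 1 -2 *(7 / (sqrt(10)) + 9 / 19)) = 6057 / 266 -3 *sqrt(10) / 2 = 18.03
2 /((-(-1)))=2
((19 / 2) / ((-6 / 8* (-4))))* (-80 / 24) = -95 / 9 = -10.56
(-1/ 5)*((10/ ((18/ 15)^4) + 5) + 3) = -8309/ 3240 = -2.56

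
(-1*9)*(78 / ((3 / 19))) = -4446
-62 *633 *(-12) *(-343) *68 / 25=-10984484448 / 25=-439379377.92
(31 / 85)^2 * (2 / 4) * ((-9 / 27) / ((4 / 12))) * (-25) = 961 / 578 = 1.66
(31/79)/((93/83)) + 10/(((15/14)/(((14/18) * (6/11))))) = 33707/7821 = 4.31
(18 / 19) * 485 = 8730 / 19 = 459.47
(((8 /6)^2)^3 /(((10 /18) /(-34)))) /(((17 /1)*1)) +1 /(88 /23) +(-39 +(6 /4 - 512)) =-20295761 /35640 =-569.47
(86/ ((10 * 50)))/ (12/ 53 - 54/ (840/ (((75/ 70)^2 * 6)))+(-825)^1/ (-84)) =3126788/ 174610375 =0.02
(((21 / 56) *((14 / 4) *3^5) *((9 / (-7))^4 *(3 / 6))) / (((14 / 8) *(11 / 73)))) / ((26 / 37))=12918799269 / 5493488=2351.66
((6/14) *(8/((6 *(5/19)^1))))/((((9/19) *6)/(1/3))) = 722/2835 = 0.25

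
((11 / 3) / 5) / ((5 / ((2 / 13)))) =22 / 975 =0.02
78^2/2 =3042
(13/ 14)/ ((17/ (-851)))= -11063/ 238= -46.48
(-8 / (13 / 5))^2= 1600 / 169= 9.47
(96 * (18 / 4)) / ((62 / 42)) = 9072 / 31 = 292.65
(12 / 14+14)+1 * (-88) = -512 / 7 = -73.14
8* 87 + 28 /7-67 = 633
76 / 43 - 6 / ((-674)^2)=17262359 / 9766934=1.77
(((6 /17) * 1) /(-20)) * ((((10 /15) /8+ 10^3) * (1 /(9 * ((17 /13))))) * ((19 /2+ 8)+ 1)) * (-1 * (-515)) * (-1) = 594565543 /41616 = 14286.95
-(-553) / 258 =553 / 258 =2.14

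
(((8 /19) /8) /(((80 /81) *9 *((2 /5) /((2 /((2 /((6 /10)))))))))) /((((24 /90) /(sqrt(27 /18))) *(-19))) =-0.00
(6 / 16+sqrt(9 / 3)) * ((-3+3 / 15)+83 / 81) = -719 * sqrt(3) / 405 -719 / 1080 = -3.74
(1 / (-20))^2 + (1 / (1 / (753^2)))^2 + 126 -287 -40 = 128599682352001 / 400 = 321499205880.00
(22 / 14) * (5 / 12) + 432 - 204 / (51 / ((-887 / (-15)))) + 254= 63017 / 140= 450.12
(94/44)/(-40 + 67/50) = -1175/21263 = -0.06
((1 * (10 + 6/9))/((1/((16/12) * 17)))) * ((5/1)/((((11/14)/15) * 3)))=761600/99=7692.93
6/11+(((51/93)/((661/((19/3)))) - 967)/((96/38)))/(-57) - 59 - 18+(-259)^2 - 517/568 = 231638011346795/3456749736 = 67010.35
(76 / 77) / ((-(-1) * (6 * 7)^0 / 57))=4332 / 77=56.26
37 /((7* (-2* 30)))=-37 /420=-0.09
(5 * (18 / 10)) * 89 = 801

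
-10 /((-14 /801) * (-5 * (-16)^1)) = 7.15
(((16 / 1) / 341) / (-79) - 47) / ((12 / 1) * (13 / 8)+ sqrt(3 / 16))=-131679496 / 54605353+ 5064596 * sqrt(3) / 163816059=-2.36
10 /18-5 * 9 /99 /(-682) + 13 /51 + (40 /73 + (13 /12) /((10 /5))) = 637049405 /335159352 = 1.90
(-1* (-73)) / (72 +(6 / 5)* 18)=365 / 468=0.78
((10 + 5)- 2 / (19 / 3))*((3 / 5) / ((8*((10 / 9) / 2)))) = 7533 / 3800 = 1.98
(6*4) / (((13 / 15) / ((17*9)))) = 55080 / 13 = 4236.92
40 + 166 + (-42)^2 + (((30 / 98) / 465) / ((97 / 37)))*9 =1970.00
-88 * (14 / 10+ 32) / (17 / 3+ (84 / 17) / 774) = -976616 / 1885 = -518.10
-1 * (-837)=837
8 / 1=8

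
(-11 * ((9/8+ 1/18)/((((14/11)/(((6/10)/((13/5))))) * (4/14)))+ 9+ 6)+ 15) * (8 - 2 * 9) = 987425/624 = 1582.41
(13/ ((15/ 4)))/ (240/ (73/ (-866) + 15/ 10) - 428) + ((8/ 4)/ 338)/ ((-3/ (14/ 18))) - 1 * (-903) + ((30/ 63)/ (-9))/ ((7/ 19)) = 3075392086603/ 3406347945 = 902.84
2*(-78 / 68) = -39 / 17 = -2.29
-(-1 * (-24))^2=-576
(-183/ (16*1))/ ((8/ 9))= -1647/ 128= -12.87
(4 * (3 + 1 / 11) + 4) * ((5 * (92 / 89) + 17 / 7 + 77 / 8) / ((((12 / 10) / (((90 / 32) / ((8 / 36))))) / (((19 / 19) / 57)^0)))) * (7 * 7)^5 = 105211462651666875 / 125312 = 839596069424.05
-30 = -30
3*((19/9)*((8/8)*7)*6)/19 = 14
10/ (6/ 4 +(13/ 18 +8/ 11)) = 495/ 146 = 3.39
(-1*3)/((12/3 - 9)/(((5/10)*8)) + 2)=-4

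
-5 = -5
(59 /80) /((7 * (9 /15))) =59 /336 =0.18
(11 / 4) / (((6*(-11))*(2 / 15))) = -5 / 16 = -0.31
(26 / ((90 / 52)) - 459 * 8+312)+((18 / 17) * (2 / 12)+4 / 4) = -2558008 / 765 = -3343.80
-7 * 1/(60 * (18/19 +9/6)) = -0.05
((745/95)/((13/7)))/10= 1043/2470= 0.42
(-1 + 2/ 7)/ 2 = -5/ 14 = -0.36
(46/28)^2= 529/196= 2.70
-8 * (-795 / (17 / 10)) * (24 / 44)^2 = 2289600 / 2057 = 1113.08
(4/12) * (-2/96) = -1/144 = -0.01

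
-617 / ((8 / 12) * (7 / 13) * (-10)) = 24063 / 140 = 171.88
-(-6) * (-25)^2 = 3750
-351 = -351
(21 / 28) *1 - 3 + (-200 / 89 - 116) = -120.50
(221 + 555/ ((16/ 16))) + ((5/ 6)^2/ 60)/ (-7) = 2346619/ 3024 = 776.00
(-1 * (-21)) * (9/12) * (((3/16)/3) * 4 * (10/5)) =63/8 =7.88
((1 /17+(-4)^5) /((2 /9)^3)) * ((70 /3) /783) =-5483205 /1972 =-2780.53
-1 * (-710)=710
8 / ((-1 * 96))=-1 / 12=-0.08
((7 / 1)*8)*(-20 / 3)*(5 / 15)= -1120 / 9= -124.44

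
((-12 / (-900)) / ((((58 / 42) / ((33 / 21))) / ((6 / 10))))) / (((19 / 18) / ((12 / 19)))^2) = 1539648 / 472413625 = 0.00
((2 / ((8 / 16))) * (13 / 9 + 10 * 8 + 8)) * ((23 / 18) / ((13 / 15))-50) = -6093850 / 351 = -17361.40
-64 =-64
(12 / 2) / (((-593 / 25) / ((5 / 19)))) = -750 / 11267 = -0.07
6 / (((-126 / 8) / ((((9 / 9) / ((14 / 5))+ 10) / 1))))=-580 / 147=-3.95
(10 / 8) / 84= 5 / 336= 0.01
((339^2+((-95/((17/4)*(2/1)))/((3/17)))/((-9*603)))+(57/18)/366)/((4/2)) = 456531108175/7945128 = 57460.51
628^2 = 394384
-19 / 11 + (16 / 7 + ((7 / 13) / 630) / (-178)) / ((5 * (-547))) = -75792269983 / 43858514700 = -1.73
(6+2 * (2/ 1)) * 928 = 9280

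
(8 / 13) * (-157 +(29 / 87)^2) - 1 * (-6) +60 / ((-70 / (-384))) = 238.60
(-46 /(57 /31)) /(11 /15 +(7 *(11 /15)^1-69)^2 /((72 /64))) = -962550 /139528343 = -0.01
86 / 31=2.77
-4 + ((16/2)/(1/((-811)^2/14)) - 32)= 2630632/7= 375804.57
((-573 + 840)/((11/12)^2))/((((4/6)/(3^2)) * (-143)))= -519048/17303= -30.00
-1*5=-5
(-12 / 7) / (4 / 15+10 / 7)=-90 / 89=-1.01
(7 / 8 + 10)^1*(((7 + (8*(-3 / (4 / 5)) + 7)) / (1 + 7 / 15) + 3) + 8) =87 / 88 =0.99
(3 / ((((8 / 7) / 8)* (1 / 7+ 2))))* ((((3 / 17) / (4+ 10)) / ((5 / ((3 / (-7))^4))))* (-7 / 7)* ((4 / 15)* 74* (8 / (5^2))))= -95904 / 18221875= -0.01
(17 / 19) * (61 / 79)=1037 / 1501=0.69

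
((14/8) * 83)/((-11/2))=-581/22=-26.41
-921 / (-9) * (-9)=-921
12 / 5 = 2.40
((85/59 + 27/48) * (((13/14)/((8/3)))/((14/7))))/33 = 24583/2326016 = 0.01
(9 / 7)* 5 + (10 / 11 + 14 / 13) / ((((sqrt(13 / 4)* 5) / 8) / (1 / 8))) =568* sqrt(13) / 9295 + 45 / 7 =6.65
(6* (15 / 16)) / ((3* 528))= 5 / 1408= 0.00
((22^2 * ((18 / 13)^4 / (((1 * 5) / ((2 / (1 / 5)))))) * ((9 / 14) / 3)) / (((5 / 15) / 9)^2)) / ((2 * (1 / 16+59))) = 32923832832 / 6997445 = 4705.12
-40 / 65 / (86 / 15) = -60 / 559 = -0.11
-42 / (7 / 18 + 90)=-756 / 1627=-0.46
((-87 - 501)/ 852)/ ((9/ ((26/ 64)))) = -637/ 20448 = -0.03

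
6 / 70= 3 / 35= 0.09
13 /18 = 0.72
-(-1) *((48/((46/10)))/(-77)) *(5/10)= -120/1771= -0.07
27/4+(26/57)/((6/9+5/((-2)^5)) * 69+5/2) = 1860901/275196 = 6.76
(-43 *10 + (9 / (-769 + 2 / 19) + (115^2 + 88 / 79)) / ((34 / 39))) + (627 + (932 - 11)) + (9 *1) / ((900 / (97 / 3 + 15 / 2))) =191759073031193 / 11771932200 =16289.52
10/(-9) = -10/9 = -1.11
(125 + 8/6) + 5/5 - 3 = 373/3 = 124.33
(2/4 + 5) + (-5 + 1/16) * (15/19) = 487/304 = 1.60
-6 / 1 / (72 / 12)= -1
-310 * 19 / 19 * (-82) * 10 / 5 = 50840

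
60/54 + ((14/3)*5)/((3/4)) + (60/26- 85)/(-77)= 299965/9009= 33.30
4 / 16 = 1 / 4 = 0.25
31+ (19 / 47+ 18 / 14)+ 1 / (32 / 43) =34.03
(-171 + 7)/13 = -164/13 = -12.62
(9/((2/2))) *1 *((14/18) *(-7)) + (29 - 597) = -617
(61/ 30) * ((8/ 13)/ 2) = 122/ 195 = 0.63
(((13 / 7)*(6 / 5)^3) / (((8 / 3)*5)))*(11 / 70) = 11583 / 306250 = 0.04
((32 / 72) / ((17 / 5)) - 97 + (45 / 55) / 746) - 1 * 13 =-137941483 / 1255518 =-109.87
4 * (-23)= -92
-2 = -2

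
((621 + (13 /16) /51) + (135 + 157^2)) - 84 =20661949 /816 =25321.02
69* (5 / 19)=345 / 19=18.16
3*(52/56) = 39/14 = 2.79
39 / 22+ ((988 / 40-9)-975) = -52664 / 55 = -957.53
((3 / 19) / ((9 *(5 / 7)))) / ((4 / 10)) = 7 / 114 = 0.06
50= 50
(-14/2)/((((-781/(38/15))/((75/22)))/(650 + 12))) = 440230/8591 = 51.24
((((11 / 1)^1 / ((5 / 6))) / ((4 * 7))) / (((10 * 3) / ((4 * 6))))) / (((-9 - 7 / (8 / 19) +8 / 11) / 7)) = -5808 / 54775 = -0.11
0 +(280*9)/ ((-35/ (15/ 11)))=-98.18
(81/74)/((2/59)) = 4779/148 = 32.29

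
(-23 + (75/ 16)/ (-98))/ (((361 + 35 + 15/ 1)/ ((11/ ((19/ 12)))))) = -0.39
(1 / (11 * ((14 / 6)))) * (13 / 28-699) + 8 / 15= -862907 / 32340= -26.68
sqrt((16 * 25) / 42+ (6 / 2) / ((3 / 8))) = 4 * sqrt(483) / 21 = 4.19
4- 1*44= -40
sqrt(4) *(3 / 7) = 6 / 7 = 0.86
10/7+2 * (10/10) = 24/7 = 3.43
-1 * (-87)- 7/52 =4517/52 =86.87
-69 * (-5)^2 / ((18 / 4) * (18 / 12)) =-2300 / 9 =-255.56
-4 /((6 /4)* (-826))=4 /1239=0.00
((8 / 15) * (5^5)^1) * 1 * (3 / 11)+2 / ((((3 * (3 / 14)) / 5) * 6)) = 135770 / 297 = 457.14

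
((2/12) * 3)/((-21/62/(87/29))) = -31/7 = -4.43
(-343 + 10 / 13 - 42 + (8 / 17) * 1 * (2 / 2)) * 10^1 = -848110 / 221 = -3837.60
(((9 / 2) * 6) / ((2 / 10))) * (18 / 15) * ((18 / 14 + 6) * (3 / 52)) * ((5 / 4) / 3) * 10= 103275 / 364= 283.72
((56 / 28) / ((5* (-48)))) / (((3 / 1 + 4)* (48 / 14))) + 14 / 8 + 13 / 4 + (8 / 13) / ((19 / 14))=3879113 / 711360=5.45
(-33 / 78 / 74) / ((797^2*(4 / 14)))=-77 / 2444284232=-0.00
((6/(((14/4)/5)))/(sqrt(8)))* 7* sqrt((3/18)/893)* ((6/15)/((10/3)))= 0.03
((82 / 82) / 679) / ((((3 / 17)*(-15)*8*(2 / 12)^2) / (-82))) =697 / 3395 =0.21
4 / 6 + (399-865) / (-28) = 727 / 42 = 17.31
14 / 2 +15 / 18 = 47 / 6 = 7.83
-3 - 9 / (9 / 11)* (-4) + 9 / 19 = 788 / 19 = 41.47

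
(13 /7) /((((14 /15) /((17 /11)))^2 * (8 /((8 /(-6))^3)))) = -187850 /124509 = -1.51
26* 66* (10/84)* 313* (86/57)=38492740/399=96473.03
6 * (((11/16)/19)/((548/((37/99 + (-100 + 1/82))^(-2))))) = 543690873/13617694806896536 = 0.00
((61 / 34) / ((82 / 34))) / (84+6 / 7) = 427 / 48708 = 0.01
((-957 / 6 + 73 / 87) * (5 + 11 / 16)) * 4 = -2512237 / 696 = -3609.54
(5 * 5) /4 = 25 /4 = 6.25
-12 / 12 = -1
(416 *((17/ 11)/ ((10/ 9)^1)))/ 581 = 1.00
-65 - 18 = -83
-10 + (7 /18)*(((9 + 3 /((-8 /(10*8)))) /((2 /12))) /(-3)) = 19 /3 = 6.33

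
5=5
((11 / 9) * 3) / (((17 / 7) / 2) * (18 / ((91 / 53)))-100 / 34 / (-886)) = 4797247 / 16659492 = 0.29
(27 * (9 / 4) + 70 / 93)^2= 523448641 / 138384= 3782.58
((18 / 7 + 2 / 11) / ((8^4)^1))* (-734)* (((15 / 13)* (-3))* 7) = 875295 / 73216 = 11.95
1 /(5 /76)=76 /5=15.20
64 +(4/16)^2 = 1025/16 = 64.06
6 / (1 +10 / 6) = 9 / 4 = 2.25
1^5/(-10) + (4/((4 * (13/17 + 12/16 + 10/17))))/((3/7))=4331/4290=1.01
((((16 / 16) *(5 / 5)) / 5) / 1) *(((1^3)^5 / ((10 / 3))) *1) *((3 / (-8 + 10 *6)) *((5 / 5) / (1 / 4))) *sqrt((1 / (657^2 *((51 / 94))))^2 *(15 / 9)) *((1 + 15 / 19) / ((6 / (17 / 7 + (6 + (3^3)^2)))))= 242614 *sqrt(15) / 55974084075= 0.00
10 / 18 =5 / 9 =0.56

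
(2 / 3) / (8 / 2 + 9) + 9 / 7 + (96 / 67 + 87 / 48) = 1341047 / 292656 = 4.58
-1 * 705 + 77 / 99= -6338 / 9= -704.22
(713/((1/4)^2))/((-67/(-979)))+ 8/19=212200744/1273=166693.44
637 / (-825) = -637 / 825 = -0.77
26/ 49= 0.53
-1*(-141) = 141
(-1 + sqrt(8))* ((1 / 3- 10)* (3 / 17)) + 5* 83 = 7084 / 17- 58* sqrt(2) / 17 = 411.88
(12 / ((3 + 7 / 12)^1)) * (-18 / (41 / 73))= -107.33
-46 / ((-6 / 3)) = 23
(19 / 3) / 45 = 19 / 135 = 0.14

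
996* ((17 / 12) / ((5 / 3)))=4233 / 5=846.60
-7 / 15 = -0.47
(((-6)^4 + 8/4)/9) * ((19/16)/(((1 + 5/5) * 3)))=12331/432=28.54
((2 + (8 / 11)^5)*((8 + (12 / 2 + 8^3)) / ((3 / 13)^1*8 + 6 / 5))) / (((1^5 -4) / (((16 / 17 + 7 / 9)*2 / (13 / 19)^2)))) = -9845674548700 / 10570904487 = -931.39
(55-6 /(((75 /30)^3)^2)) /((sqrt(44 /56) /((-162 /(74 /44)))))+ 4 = 4-278313084 * sqrt(154) /578125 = -5970.10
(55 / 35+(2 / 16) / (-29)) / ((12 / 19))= 48355 / 19488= 2.48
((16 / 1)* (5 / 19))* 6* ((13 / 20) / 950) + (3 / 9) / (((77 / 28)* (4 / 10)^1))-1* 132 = -39217502 / 297825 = -131.68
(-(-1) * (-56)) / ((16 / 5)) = -35 / 2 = -17.50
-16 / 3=-5.33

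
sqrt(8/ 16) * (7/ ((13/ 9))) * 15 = 945 * sqrt(2)/ 26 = 51.40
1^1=1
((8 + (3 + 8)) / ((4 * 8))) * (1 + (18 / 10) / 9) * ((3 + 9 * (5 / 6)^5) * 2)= 108623 / 11520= 9.43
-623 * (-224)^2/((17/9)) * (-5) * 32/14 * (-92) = -295805583360/17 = -17400328432.94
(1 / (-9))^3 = -1 / 729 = -0.00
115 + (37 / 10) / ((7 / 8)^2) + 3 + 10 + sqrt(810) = 9 * sqrt(10) + 32544 / 245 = 161.29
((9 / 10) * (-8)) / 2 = -18 / 5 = -3.60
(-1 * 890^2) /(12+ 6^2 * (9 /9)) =-198025 /12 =-16502.08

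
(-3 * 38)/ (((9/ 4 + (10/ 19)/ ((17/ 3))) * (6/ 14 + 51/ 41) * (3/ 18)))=-1761319/ 10090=-174.56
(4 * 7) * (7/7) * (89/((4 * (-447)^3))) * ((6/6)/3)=-623/267943869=-0.00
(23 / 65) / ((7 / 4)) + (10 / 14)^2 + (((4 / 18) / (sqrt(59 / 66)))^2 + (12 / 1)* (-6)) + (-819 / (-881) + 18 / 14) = -308501516873 / 4469934105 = -69.02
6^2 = 36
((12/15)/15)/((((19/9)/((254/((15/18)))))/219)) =4005072/2375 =1686.35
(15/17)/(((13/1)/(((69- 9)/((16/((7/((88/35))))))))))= 55125/77792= 0.71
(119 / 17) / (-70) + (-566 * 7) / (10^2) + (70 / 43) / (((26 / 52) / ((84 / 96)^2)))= -640309 / 17200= -37.23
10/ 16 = 5/ 8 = 0.62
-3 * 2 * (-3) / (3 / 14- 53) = -252 / 739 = -0.34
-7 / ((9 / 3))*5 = -35 / 3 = -11.67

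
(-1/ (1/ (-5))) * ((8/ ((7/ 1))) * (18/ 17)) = 720/ 119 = 6.05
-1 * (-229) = 229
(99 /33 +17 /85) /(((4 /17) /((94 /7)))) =6392 /35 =182.63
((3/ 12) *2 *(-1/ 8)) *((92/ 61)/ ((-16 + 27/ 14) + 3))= 161/ 18910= 0.01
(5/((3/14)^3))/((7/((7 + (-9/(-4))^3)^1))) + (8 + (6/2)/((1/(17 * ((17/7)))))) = 2217923/1512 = 1466.88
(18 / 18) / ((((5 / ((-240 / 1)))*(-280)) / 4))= 24 / 35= 0.69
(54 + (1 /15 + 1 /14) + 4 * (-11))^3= 9649992689 /9261000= 1042.00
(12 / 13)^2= 144 / 169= 0.85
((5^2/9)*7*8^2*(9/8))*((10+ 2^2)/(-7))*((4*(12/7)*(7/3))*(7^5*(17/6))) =-6400105600/3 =-2133368533.33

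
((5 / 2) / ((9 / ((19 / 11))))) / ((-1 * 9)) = -95 / 1782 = -0.05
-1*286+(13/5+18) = -265.40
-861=-861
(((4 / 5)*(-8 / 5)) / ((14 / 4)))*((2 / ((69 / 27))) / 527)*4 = -0.00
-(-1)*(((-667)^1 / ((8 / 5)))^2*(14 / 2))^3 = 471920832795365743234375 / 262144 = 1800235110455954525.89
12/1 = 12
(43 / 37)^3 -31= -1490736 / 50653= -29.43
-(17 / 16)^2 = -1.13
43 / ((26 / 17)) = 28.12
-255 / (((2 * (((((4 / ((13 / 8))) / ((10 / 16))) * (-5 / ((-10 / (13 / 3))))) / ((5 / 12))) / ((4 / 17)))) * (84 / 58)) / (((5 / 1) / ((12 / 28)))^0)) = -3625 / 3584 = -1.01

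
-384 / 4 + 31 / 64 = -6113 / 64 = -95.52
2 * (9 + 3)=24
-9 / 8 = -1.12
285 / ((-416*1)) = -285 / 416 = -0.69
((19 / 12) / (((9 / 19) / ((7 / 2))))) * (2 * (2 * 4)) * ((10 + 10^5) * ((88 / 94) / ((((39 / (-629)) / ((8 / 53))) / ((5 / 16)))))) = -34972122862600 / 2623023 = -13332754.94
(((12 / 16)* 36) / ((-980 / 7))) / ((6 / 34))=-153 / 140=-1.09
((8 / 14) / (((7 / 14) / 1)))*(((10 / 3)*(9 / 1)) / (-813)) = -80 / 1897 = -0.04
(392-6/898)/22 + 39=561247/9878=56.82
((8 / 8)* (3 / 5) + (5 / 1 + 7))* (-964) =-60732 / 5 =-12146.40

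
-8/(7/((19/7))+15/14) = -2128/971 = -2.19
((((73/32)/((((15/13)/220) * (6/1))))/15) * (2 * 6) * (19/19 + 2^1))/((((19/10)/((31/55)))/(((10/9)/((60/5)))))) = 29419/6156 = 4.78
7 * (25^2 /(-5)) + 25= -850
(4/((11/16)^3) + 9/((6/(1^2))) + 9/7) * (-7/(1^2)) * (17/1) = -4781845/2662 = -1796.34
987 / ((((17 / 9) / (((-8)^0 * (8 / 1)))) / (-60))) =-4263840 / 17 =-250814.12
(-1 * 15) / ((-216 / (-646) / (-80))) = 3588.89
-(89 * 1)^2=-7921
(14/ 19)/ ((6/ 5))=35/ 57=0.61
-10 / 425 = -2 / 85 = -0.02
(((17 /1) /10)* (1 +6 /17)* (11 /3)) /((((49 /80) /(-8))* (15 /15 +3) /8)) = -32384 /147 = -220.30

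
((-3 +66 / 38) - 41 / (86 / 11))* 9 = -95697 / 1634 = -58.57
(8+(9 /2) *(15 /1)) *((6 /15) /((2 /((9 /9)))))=151 /10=15.10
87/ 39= 29/ 13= 2.23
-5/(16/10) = -25/8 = -3.12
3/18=1/6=0.17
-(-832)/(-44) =-208/11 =-18.91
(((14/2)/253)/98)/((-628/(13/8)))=-13/17795008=-0.00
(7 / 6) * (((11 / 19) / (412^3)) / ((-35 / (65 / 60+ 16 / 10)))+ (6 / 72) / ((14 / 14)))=77510767943 / 797253619200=0.10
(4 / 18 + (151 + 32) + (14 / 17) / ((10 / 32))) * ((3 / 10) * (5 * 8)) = 568724 / 255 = 2230.29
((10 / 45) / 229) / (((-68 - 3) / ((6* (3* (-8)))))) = 32 / 16259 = 0.00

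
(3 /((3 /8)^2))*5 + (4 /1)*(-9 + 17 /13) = 2960 /39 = 75.90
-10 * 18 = -180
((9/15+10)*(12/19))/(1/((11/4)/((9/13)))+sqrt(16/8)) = -1637064/1881095+6502782*sqrt(2)/1881095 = 4.02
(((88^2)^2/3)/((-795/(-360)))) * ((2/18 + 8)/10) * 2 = 35022209024/2385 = 14684364.37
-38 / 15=-2.53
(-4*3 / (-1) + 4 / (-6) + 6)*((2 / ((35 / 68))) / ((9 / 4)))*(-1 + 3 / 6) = -14144 / 945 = -14.97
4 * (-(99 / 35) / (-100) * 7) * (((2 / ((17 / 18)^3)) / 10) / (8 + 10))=32076 / 3070625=0.01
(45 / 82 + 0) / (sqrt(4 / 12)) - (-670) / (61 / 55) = 45 *sqrt(3) / 82 + 36850 / 61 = 605.05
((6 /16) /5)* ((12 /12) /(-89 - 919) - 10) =-10081 /13440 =-0.75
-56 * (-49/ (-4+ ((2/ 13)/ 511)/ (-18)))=-164055528/ 239149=-686.00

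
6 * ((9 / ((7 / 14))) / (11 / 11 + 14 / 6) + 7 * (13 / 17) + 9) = 10074 / 85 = 118.52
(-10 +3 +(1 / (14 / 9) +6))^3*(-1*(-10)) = -625 / 1372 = -0.46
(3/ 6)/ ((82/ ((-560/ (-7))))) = 20/ 41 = 0.49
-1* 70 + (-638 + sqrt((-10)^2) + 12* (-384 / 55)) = -42998 / 55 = -781.78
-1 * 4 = -4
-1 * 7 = -7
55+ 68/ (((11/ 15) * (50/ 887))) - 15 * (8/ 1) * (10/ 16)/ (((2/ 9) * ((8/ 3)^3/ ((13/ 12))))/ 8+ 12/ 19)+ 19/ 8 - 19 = 1616.26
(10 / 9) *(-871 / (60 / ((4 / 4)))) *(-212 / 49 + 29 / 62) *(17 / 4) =173582461 / 656208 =264.52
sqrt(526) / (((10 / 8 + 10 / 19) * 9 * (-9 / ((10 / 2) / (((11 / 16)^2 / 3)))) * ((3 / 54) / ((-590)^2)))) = -13545267200 * sqrt(526) / 9801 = -31696408.80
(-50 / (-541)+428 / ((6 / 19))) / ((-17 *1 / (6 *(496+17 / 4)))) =-239312.38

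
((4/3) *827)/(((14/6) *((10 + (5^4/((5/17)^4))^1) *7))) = 3308/4093019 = 0.00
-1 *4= -4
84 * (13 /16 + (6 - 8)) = -399 /4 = -99.75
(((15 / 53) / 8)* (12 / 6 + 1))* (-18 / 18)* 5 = -225 / 424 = -0.53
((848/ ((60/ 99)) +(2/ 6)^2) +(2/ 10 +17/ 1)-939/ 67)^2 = 17880432132676/ 9090225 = 1966995.55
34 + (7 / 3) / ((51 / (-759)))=-37 / 51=-0.73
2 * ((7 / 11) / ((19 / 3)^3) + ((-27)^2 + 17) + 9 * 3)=116644532 / 75449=1546.01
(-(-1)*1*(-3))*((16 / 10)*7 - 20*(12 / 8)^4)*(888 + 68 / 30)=12025277 / 50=240505.54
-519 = -519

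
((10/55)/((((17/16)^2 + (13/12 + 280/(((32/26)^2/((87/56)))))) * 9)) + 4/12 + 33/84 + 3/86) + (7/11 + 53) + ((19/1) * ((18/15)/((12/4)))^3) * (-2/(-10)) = 75388796966479/1379718532500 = 54.64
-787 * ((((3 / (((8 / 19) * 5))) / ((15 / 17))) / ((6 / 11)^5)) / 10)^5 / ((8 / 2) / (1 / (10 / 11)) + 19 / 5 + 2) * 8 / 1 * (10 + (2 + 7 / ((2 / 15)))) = -18018484.82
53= 53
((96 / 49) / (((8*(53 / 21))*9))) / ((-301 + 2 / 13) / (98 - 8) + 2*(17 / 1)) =4680 / 13307399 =0.00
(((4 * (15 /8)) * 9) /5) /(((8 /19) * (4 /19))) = 9747 /64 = 152.30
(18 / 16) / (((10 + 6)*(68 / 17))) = 9 / 512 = 0.02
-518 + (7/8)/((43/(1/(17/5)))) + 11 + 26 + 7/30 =-42172327/87720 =-480.76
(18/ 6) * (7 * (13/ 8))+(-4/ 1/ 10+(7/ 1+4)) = 1789/ 40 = 44.72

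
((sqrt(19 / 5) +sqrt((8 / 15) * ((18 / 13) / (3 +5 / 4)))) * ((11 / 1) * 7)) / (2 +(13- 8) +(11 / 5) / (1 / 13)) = 308 * sqrt(3315) / 19669 +77 * sqrt(95) / 178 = 5.12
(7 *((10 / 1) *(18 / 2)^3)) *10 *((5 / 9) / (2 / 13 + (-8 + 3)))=-58500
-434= -434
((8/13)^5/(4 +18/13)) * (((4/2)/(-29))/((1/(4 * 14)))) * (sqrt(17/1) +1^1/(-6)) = 131072/12424035-262144 * sqrt(17)/4141345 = -0.25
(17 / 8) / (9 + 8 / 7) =119 / 568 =0.21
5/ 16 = 0.31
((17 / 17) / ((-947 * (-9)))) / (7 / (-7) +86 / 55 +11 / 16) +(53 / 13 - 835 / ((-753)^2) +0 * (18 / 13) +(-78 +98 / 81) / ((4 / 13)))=-245.49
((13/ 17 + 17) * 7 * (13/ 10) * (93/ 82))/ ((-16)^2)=1277913/ 1784320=0.72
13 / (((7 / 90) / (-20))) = -23400 / 7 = -3342.86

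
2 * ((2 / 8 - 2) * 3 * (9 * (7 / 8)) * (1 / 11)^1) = -1323 / 176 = -7.52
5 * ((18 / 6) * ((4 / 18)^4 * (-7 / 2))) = -280 / 2187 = -0.13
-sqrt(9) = -3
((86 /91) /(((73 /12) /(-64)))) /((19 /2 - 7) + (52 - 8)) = -44032 /205933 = -0.21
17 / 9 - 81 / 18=-47 / 18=-2.61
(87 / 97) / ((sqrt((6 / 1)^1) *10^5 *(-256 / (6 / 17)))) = -87 *sqrt(6) / 42214400000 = -0.00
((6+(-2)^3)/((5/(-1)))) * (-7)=-14/5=-2.80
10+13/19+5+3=355/19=18.68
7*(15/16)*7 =735/16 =45.94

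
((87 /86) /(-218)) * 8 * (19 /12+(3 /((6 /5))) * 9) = -8381 /9374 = -0.89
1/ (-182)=-1/ 182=-0.01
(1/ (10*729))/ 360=1/ 2624400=0.00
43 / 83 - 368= -367.48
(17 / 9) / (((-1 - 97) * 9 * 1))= -17 / 7938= -0.00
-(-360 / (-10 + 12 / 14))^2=-1550.39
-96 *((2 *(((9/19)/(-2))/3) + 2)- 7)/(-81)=-6.11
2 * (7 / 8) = 7 / 4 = 1.75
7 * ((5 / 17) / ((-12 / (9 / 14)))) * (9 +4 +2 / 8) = -795 / 544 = -1.46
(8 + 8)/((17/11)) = 176/17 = 10.35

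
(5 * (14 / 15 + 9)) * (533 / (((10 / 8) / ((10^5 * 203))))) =1289732080000 / 3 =429910693333.33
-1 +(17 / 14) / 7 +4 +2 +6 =11.17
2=2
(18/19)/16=9/152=0.06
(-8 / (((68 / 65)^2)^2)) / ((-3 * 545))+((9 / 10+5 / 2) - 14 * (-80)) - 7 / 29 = 142332505088477 / 126724742880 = 1123.16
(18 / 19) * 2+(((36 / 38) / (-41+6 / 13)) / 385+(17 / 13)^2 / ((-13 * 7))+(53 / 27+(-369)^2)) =31137500187170389 / 228675041595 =136164.84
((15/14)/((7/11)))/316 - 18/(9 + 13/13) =-277887/154840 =-1.79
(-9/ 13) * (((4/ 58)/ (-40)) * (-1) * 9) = -81/ 7540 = -0.01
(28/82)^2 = 196/1681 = 0.12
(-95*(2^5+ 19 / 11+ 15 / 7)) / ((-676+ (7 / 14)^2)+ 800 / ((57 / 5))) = 59824920 / 10631467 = 5.63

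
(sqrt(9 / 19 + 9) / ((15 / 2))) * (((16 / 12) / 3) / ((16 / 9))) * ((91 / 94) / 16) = 91 * sqrt(95) / 142880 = 0.01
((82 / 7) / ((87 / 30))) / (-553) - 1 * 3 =-337597 / 112259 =-3.01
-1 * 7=-7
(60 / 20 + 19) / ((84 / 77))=121 / 6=20.17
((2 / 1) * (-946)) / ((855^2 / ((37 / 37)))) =-0.00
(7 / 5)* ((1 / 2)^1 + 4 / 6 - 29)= -1169 / 30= -38.97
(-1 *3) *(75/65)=-45/13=-3.46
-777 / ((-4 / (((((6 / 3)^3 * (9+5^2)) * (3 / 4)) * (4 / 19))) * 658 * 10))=5661 / 4465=1.27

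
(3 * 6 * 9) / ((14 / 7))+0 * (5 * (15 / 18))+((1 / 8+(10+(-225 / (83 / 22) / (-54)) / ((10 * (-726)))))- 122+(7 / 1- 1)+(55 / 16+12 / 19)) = -51972905 / 2497968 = -20.81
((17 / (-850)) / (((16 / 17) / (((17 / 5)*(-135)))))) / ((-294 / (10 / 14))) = -2601 / 109760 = -0.02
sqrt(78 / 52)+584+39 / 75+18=sqrt(6) / 2+15063 / 25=603.74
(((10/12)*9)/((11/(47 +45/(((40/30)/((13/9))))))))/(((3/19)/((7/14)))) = 36385/176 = 206.73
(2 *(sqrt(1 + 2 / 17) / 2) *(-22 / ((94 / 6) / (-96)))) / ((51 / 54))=114048 *sqrt(323) / 13583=150.90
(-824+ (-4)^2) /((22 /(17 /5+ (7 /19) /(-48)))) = -1562369 /12540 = -124.59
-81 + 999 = 918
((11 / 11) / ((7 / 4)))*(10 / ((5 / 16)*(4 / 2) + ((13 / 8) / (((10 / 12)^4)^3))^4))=1136868377216160297393798828125000000 / 8767336311108200527960097482579830269411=0.00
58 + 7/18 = 1051/18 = 58.39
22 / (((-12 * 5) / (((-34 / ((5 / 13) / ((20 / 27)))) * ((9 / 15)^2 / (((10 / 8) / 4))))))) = 155584 / 5625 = 27.66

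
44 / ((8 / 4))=22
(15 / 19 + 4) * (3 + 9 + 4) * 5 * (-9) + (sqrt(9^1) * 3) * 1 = -65349 / 19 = -3439.42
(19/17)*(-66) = -1254/17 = -73.76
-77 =-77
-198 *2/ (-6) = 66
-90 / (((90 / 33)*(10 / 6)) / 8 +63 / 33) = -3960 / 109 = -36.33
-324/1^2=-324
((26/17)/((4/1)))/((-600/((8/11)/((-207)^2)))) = -13/1201914450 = -0.00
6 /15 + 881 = 4407 /5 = 881.40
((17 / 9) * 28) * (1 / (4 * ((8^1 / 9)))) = 119 / 8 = 14.88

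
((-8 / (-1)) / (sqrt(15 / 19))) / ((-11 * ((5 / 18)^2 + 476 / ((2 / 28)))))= -864 * sqrt(285) / 118753855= -0.00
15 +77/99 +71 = 781/9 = 86.78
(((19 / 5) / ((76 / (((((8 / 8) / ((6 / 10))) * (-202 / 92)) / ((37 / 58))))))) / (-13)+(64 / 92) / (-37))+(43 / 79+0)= 5742715 / 10487724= 0.55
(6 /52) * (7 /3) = 7 /26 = 0.27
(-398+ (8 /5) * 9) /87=-1918 /435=-4.41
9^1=9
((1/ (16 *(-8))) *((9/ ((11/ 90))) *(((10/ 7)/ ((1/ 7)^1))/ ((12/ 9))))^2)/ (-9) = 264.76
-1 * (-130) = 130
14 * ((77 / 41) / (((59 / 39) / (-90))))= -3783780 / 2419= -1564.19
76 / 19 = 4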